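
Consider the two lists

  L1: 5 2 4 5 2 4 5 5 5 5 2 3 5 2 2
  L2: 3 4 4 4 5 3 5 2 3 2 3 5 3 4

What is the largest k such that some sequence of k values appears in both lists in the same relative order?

Taking 4 at L1[3]=L2[3], 4 at L1[6]=L2[4], 5 at L1[7]=L2[5], 5 at L1[8]=L2[7], 2 at L1[11]=L2[10], 3 at L1[12]=L2[11], 5 at L1[13]=L2[12] gives a common subsequence of length 7. dp[15][14] = 7 confirms this is the maximum.

7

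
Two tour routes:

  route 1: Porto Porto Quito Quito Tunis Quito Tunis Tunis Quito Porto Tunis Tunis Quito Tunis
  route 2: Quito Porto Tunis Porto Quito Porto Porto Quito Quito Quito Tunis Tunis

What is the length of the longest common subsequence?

8

One common subsequence of length 8: Porto (route 1 #1, route 2 #2), Porto (route 1 #2, route 2 #4), Quito (route 1 #3, route 2 #5), Quito (route 1 #4, route 2 #8), Quito (route 1 #6, route 2 #9), Quito (route 1 #9, route 2 #10), Tunis (route 1 #12, route 2 #11), Tunis (route 1 #14, route 2 #12). Since dp[14][12] = 8, nothing longer is possible.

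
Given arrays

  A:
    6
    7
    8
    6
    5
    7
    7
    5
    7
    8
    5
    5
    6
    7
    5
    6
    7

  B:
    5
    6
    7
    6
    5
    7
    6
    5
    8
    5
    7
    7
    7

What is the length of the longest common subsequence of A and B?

Pick 6 at A[1]=B[2] → 7 at A[2]=B[3] → 6 at A[4]=B[4] → 5 at A[5]=B[5] → 7 at A[6]=B[6] → 5 at A[8]=B[8] → 8 at A[10]=B[9] → 5 at A[11]=B[10] → 7 at A[14]=B[12] → 7 at A[17]=B[13]; all 10 values appear in both, in order. The LCS DP gives dp[17][13] = 10, so this is optimal.

10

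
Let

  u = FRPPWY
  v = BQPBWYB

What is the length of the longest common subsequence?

Let dp[i][j] be the LCS length of the first i characters of u and the first j characters of v. dp[i][j] = dp[i-1][j-1]+1 when the i-th and j-th characters match, else max(dp[i-1][j], dp[i][j-1]).
    ·  B  Q  P  B  W  Y  B
 ·  0  0  0  0  0  0  0  0
 F  0  0  0  0  0  0  0  0
 R  0  0  0  0  0  0  0  0
 P  0  0  0  1  1  1  1  1
 P  0  0  0  1  1  1  1  1
 W  0  0  0  1  1  2  2  2
 Y  0  0  0  1  1  2  3  3
dp[6][7] = 3. One LCS (by backtracking along matches): PWY.

3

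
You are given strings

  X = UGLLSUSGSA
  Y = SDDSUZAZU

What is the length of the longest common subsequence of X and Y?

Match S at X[5]=Y[4] → U at X[6]=Y[5] → A at X[10]=Y[7] — 3 characters in the same relative order in both. The LCS DP gives dp[10][9] = 3, so this is optimal.

3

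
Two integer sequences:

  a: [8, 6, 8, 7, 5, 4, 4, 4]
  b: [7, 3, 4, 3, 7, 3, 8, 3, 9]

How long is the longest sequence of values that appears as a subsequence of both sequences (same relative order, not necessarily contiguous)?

Match 7 at a[4]=b[1], 4 at a[6]=b[3] — 2 values in the same relative order in both, and the DP table's final entry dp[8][9] is also 2, so no common subsequence is longer.

2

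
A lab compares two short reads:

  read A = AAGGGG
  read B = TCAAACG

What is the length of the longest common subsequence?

3

Pick A at read A[1]=read B[4], then A at read A[2]=read B[5], then G at read A[6]=read B[7]; all 3 bases appear in both, in order. Since dp[6][7] = 3, nothing longer is possible.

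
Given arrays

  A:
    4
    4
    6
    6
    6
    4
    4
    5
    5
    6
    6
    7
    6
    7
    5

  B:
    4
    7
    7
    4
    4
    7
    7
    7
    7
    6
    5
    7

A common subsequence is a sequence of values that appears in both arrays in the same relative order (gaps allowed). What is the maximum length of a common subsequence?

Taking 4 [1,1], then 4 [2,4], then 4 [6,5], then 7 [12,9], then 6 [13,10], then 7 [14,12] gives a common subsequence of length 6. dp[15][12] = 6 confirms this is the maximum.

6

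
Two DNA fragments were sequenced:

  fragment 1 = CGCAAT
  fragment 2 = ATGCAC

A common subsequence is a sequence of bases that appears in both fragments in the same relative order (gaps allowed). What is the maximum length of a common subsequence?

One common subsequence of length 3: G [2,3] → C [3,4] → A [4,5]. dp[6][6] = 3 confirms this is the maximum.

3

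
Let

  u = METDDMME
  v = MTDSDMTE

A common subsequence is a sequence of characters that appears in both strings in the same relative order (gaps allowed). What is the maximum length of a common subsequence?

6

Let dp[i][j] be the LCS length of the first i characters of u and the first j characters of v. dp[i][j] = dp[i-1][j-1]+1 when the i-th and j-th characters match, else max(dp[i-1][j], dp[i][j-1]).
    ·  M  T  D  S  D  M  T  E
 ·  0  0  0  0  0  0  0  0  0
 M  0  1  1  1  1  1  1  1  1
 E  0  1  1  1  1  1  1  1  2
 T  0  1  2  2  2  2  2  2  2
 D  0  1  2  3  3  3  3  3  3
 D  0  1  2  3  3  4  4  4  4
 M  0  1  2  3  3  4  5  5  5
 M  0  1  2  3  3  4  5  5  5
 E  0  1  2  3  3  4  5  5  6
dp[8][8] = 6. One LCS (by backtracking along matches): MTDDME.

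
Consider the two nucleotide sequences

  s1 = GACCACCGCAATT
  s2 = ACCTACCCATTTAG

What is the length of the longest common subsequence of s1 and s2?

10

Match A [2,1] → C [3,2] → C [4,3] → A [5,5] → C [6,6] → C [7,7] → C [9,8] → A [10,9] → T [12,11] → T [13,12] — 10 bases in the same relative order in both. dp[13][14] = 10 confirms this is the maximum.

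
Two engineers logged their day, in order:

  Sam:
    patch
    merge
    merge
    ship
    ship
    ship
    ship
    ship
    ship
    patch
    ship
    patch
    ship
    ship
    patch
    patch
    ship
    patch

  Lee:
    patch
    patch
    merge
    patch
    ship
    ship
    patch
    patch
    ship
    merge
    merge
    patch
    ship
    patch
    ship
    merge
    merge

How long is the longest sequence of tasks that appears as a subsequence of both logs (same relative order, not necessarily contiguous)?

One common subsequence of length 10: patch (Sam #1, Lee #2), merge (Sam #2, Lee #3), ship (Sam #4, Lee #5), ship (Sam #5, Lee #6), patch (Sam #10, Lee #8), ship (Sam #11, Lee #9), patch (Sam #12, Lee #12), ship (Sam #14, Lee #13), patch (Sam #16, Lee #14), ship (Sam #17, Lee #15), and the DP table's final entry dp[18][17] is also 10, so no common subsequence is longer.

10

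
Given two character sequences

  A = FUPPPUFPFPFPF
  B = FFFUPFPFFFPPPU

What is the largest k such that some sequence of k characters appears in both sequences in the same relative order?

8

Pick F [1,3], then U [2,4], then P [3,5], then P [4,7], then F [7,10], then P [8,11], then P [10,12], then P [12,13]; all 8 characters appear in both, in order. dp[13][14] = 8 confirms this is the maximum.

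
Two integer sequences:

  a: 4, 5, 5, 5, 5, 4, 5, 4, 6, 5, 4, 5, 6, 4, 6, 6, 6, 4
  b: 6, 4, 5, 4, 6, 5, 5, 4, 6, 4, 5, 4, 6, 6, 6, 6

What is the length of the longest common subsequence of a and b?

Pick 4 at a[1]=b[2] → 5 at a[2]=b[3] → 5 at a[4]=b[6] → 5 at a[5]=b[7] → 4 at a[6]=b[8] → 4 at a[8]=b[10] → 5 at a[10]=b[11] → 4 at a[11]=b[12] → 6 at a[13]=b[13] → 6 at a[15]=b[14] → 6 at a[16]=b[15] → 6 at a[17]=b[16]; all 12 values appear in both, in order. The LCS DP gives dp[18][16] = 12, so this is optimal.

12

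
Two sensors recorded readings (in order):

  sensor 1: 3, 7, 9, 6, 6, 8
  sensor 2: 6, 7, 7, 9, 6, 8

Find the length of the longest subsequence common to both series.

Taking 7 (sensor 1 #2, sensor 2 #3), then 9 (sensor 1 #3, sensor 2 #4), then 6 (sensor 1 #5, sensor 2 #5), then 8 (sensor 1 #6, sensor 2 #6) gives a common subsequence of length 4. The LCS DP gives dp[6][6] = 4, so this is optimal.

4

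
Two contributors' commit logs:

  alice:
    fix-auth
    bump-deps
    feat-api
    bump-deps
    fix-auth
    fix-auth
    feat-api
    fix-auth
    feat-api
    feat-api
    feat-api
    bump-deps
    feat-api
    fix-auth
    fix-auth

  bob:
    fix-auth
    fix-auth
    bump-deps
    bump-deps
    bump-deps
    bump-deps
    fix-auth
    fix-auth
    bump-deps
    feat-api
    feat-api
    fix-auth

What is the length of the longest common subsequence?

Taking fix-auth at alice[1]=bob[2] → bump-deps at alice[2]=bob[5] → bump-deps at alice[4]=bob[6] → fix-auth at alice[5]=bob[7] → fix-auth at alice[6]=bob[8] → feat-api at alice[11]=bob[10] → feat-api at alice[13]=bob[11] → fix-auth at alice[15]=bob[12] gives a common subsequence of length 8. The LCS DP gives dp[15][12] = 8, so this is optimal.

8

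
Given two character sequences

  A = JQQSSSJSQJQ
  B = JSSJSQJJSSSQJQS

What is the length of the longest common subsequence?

Taking J at A[1]=B[1], then S at A[4]=B[2], then S at A[5]=B[3], then S at A[6]=B[5], then J at A[7]=B[8], then S at A[8]=B[11], then Q at A[9]=B[12], then J at A[10]=B[13], then Q at A[11]=B[14] gives a common subsequence of length 9. dp[11][15] = 9 confirms this is the maximum.

9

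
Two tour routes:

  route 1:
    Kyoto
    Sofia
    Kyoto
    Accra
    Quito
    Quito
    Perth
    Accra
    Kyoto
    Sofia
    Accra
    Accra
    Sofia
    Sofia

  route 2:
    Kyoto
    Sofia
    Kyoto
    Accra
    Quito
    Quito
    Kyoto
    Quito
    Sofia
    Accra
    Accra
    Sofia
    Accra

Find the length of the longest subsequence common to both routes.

11

Match Kyoto (route 1 #1, route 2 #1), Sofia (route 1 #2, route 2 #2), Kyoto (route 1 #3, route 2 #3), Accra (route 1 #4, route 2 #4), Quito (route 1 #5, route 2 #5), Quito (route 1 #6, route 2 #6), Kyoto (route 1 #9, route 2 #7), Sofia (route 1 #10, route 2 #9), Accra (route 1 #11, route 2 #10), Accra (route 1 #12, route 2 #11), Sofia (route 1 #13, route 2 #12) — 11 stops in the same relative order in both. The LCS DP gives dp[14][13] = 11, so this is optimal.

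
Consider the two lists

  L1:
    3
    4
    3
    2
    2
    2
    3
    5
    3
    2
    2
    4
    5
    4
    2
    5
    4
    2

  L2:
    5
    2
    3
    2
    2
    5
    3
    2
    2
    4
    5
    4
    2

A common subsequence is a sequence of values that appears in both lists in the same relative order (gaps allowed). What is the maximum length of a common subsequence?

11

Match 3 (L1 #3, L2 #3), then 2 (L1 #5, L2 #4), then 2 (L1 #6, L2 #5), then 5 (L1 #8, L2 #6), then 3 (L1 #9, L2 #7), then 2 (L1 #10, L2 #8), then 2 (L1 #11, L2 #9), then 4 (L1 #14, L2 #10), then 5 (L1 #16, L2 #11), then 4 (L1 #17, L2 #12), then 2 (L1 #18, L2 #13) — 11 values in the same relative order in both. The LCS DP gives dp[18][13] = 11, so this is optimal.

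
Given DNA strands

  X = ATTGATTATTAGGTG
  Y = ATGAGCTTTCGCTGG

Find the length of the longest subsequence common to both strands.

Taking A [1,1] → T [3,2] → G [4,3] → A [5,4] → T [6,7] → T [7,8] → T [9,9] → T [10,13] → G [13,14] → G [15,15] gives a common subsequence of length 10, and the DP table's final entry dp[15][15] is also 10, so no common subsequence is longer.

10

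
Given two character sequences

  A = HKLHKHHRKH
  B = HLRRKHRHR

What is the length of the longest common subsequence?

Let dp[i][j] be the LCS length of the first i characters of A and the first j characters of B. dp[i][j] = dp[i-1][j-1]+1 when the i-th and j-th characters match, else max(dp[i-1][j], dp[i][j-1]).
    ·  H  L  R  R  K  H  R  H  R
 ·  0  0  0  0  0  0  0  0  0  0
 H  0  1  1  1  1  1  1  1  1  1
 K  0  1  1  1  1  2  2  2  2  2
 L  0  1  2  2  2  2  2  2  2  2
 H  0  1  2  2  2  2  3  3  3  3
 K  0  1  2  2  2  3  3  3  3  3
 H  0  1  2  2  2  3  4  4  4  4
 H  0  1  2  2  2  3  4  4  5  5
 R  0  1  2  3  3  3  4  5  5  6
 K  0  1  2  3  3  4  4  5  5  6
 H  0  1  2  3  3  4  5  5  6  6
dp[10][9] = 6. One LCS (by backtracking along matches): HLKHHR.

6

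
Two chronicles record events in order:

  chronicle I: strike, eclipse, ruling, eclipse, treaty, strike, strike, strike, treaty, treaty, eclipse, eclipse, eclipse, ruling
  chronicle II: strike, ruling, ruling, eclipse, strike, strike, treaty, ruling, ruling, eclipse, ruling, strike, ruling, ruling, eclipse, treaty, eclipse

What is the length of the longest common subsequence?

9

One common subsequence of length 9: strike (chronicle I #1, chronicle II #1) → ruling (chronicle I #3, chronicle II #3) → eclipse (chronicle I #4, chronicle II #4) → strike (chronicle I #7, chronicle II #5) → strike (chronicle I #8, chronicle II #6) → treaty (chronicle I #9, chronicle II #7) → eclipse (chronicle I #11, chronicle II #10) → eclipse (chronicle I #12, chronicle II #15) → eclipse (chronicle I #13, chronicle II #17). The LCS DP gives dp[14][17] = 9, so this is optimal.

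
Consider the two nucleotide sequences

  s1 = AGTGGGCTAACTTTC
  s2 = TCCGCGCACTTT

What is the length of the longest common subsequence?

9

Pick T [3,1]; then G [4,4]; then G [6,6]; then C [7,7]; then A [10,8]; then C [11,9]; then T [12,10]; then T [13,11]; then T [14,12]; all 9 bases appear in both, in order. Since dp[15][12] = 9, nothing longer is possible.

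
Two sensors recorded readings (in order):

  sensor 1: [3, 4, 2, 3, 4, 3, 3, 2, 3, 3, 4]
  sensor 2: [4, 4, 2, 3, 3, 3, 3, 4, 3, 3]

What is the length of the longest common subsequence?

Match 4 (sensor 1 #2, sensor 2 #2), then 2 (sensor 1 #3, sensor 2 #3), then 3 (sensor 1 #4, sensor 2 #5), then 3 (sensor 1 #6, sensor 2 #6), then 3 (sensor 1 #7, sensor 2 #7), then 3 (sensor 1 #9, sensor 2 #9), then 3 (sensor 1 #10, sensor 2 #10) — 7 values in the same relative order in both. dp[11][10] = 7 confirms this is the maximum.

7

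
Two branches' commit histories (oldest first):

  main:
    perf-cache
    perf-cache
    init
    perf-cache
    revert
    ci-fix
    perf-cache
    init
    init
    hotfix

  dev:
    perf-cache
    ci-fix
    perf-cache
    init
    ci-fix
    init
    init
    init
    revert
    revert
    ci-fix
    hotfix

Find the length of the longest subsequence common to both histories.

7

Match perf-cache (main #1, dev #1) → perf-cache (main #2, dev #3) → init (main #3, dev #4) → ci-fix (main #6, dev #5) → init (main #8, dev #7) → init (main #9, dev #8) → hotfix (main #10, dev #12) — 7 commits in the same relative order in both, and the DP table's final entry dp[10][12] is also 7, so no common subsequence is longer.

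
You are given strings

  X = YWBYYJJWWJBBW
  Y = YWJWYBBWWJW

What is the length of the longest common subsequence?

7

Taking Y at X[1]=Y[1], W at X[2]=Y[4], B at X[3]=Y[7], W at X[8]=Y[8], W at X[9]=Y[9], J at X[10]=Y[10], W at X[13]=Y[11] gives a common subsequence of length 7. dp[13][11] = 7 confirms this is the maximum.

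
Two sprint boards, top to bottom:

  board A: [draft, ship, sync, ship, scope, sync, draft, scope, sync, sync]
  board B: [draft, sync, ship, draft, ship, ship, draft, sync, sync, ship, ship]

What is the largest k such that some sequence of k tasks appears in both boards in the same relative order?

Taking draft at board A[1]=board B[4]; then ship at board A[2]=board B[5]; then ship at board A[4]=board B[6]; then draft at board A[7]=board B[7]; then sync at board A[9]=board B[8]; then sync at board A[10]=board B[9] gives a common subsequence of length 6. The LCS DP gives dp[10][11] = 6, so this is optimal.

6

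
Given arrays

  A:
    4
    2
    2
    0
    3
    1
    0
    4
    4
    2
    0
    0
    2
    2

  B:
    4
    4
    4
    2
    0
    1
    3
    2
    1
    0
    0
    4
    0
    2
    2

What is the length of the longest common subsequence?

10

Match 4 at A[1]=B[3], then 2 at A[3]=B[4], then 0 at A[4]=B[5], then 3 at A[5]=B[7], then 1 at A[6]=B[9], then 0 at A[7]=B[11], then 4 at A[9]=B[12], then 0 at A[12]=B[13], then 2 at A[13]=B[14], then 2 at A[14]=B[15] — 10 values in the same relative order in both. Since dp[14][15] = 10, nothing longer is possible.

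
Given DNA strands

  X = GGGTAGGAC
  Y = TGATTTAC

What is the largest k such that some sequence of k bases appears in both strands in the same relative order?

4

Pick G (X #1, Y #2); then T (X #4, Y #6); then A (X #8, Y #7); then C (X #9, Y #8); all 4 bases appear in both, in order. dp[9][8] = 4 confirms this is the maximum.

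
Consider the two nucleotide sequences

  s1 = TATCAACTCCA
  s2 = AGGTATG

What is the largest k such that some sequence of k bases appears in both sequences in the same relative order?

4

Let dp[i][j] be the LCS length of the first i bases of s1 and the first j bases of s2. dp[i][j] = dp[i-1][j-1]+1 when the i-th and j-th bases match, else max(dp[i-1][j], dp[i][j-1]).
    ·  A  G  G  T  A  T  G
 ·  0  0  0  0  0  0  0  0
 T  0  0  0  0  1  1  1  1
 A  0  1  1  1  1  2  2  2
 T  0  1  1  1  2  2  3  3
 C  0  1  1  1  2  2  3  3
 A  0  1  1  1  2  3  3  3
 A  0  1  1  1  2  3  3  3
 C  0  1  1  1  2  3  3  3
 T  0  1  1  1  2  3  4  4
 C  0  1  1  1  2  3  4  4
 C  0  1  1  1  2  3  4  4
 A  0  1  1  1  2  3  4  4
dp[11][7] = 4. One LCS (by backtracking along matches): ATAT.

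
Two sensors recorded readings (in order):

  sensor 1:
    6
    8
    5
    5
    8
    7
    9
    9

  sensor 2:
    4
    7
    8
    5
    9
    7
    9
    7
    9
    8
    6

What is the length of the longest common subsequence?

Let dp[i][j] be the LCS length of the first i values of sensor 1 and the first j values of sensor 2. dp[i][j] = dp[i-1][j-1]+1 when the i-th and j-th values match, else max(dp[i-1][j], dp[i][j-1]).
    ·  4  7  8  5  9  7  9  7  9  8  6
 ·  0  0  0  0  0  0  0  0  0  0  0  0
 6  0  0  0  0  0  0  0  0  0  0  0  1
 8  0  0  0  1  1  1  1  1  1  1  1  1
 5  0  0  0  1  2  2  2  2  2  2  2  2
 5  0  0  0  1  2  2  2  2  2  2  2  2
 8  0  0  0  1  2  2  2  2  2  2  3  3
 7  0  0  1  1  2  2  3  3  3  3  3  3
 9  0  0  1  1  2  3  3  4  4  4  4  4
 9  0  0  1  1  2  3  3  4  4  5  5  5
dp[8][11] = 5. One LCS (by backtracking along matches): 8, 5, 7, 9, 9.

5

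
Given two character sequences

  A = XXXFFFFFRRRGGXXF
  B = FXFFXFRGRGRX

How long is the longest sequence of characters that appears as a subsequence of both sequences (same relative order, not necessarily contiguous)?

8

Pick X (A #3, B #2), then F (A #4, B #3), then F (A #5, B #4), then F (A #8, B #6), then R (A #9, B #7), then R (A #10, B #9), then R (A #11, B #11), then X (A #15, B #12); all 8 characters appear in both, in order. Since dp[16][12] = 8, nothing longer is possible.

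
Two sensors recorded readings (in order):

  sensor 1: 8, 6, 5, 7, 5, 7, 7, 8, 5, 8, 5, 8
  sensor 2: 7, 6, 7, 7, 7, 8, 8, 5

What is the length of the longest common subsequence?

One common subsequence of length 7: 6 [2,2] → 7 [4,3] → 7 [6,4] → 7 [7,5] → 8 [8,6] → 8 [10,7] → 5 [11,8]. The LCS DP gives dp[12][8] = 7, so this is optimal.

7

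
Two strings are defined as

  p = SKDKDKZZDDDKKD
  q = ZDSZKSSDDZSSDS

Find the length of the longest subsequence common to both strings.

6

Taking S (p #1, q #3), then K (p #2, q #5), then D (p #3, q #8), then D (p #5, q #9), then Z (p #7, q #10), then D (p #9, q #13) gives a common subsequence of length 6, and the DP table's final entry dp[14][14] is also 6, so no common subsequence is longer.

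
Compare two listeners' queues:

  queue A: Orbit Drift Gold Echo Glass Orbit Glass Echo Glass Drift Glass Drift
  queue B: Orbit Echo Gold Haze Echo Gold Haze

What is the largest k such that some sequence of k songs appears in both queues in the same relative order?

3

Taking Orbit (queue A #1, queue B #1), then Gold (queue A #3, queue B #3), then Echo (queue A #4, queue B #5) gives a common subsequence of length 3. The LCS DP gives dp[12][7] = 3, so this is optimal.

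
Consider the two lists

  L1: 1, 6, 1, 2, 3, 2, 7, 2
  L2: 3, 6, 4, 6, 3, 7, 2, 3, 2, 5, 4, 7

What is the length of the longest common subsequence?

Taking 6 [2,4], 2 [4,7], 3 [5,8], 2 [6,9], 7 [7,12] gives a common subsequence of length 5, and the DP table's final entry dp[8][12] is also 5, so no common subsequence is longer.

5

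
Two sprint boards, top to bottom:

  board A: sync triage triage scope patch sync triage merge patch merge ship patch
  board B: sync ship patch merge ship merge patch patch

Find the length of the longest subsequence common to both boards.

One common subsequence of length 5: sync (board A #1, board B #1), patch (board A #5, board B #3), merge (board A #8, board B #6), patch (board A #9, board B #7), patch (board A #12, board B #8). dp[12][8] = 5 confirms this is the maximum.

5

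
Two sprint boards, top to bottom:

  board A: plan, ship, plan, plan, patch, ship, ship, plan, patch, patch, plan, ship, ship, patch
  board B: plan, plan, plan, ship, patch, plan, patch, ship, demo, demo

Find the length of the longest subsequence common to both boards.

7

Pick plan [1,1] → plan [3,2] → plan [4,3] → patch [5,5] → plan [8,6] → patch [10,7] → ship [12,8]; all 7 tasks appear in both, in order. dp[14][10] = 7 confirms this is the maximum.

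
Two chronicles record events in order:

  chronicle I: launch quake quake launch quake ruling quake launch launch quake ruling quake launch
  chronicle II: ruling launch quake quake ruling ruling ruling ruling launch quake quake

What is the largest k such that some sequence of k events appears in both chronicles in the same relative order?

Pick launch [1,2], quake [2,3], quake [3,4], ruling [6,8], launch [9,9], quake [10,10], quake [12,11]; all 7 events appear in both, in order. dp[13][11] = 7 confirms this is the maximum.

7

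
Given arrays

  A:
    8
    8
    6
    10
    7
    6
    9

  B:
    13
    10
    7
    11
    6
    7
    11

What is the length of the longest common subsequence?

3

Let dp[i][j] be the LCS length of the first i values of A and the first j values of B. dp[i][j] = dp[i-1][j-1]+1 when the i-th and j-th values match, else max(dp[i-1][j], dp[i][j-1]).
    · 13 10  7 11  6  7 11
 ·  0  0  0  0  0  0  0  0
 8  0  0  0  0  0  0  0  0
 8  0  0  0  0  0  0  0  0
 6  0  0  0  0  0  1  1  1
10  0  0  1  1  1  1  1  1
 7  0  0  1  2  2  2  2  2
 6  0  0  1  2  2  3  3  3
 9  0  0  1  2  2  3  3  3
dp[7][7] = 3. One LCS (by backtracking along matches): 10, 7, 6.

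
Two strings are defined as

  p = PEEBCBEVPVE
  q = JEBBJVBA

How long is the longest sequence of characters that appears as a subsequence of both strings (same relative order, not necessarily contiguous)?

4

Let dp[i][j] be the LCS length of the first i characters of p and the first j characters of q. dp[i][j] = dp[i-1][j-1]+1 when the i-th and j-th characters match, else max(dp[i-1][j], dp[i][j-1]).
    ·  J  E  B  B  J  V  B  A
 ·  0  0  0  0  0  0  0  0  0
 P  0  0  0  0  0  0  0  0  0
 E  0  0  1  1  1  1  1  1  1
 E  0  0  1  1  1  1  1  1  1
 B  0  0  1  2  2  2  2  2  2
 C  0  0  1  2  2  2  2  2  2
 B  0  0  1  2  3  3  3  3  3
 E  0  0  1  2  3  3  3  3  3
 V  0  0  1  2  3  3  4  4  4
 P  0  0  1  2  3  3  4  4  4
 V  0  0  1  2  3  3  4  4  4
 E  0  0  1  2  3  3  4  4  4
dp[11][8] = 4. One LCS (by backtracking along matches): EBBV.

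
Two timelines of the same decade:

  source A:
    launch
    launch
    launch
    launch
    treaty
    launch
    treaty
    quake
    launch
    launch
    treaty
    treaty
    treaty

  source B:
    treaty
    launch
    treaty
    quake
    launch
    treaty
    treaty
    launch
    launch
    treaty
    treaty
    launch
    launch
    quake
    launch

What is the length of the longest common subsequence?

Pick launch [1,2] → launch [2,5] → launch [3,8] → launch [4,9] → treaty [5,11] → launch [6,13] → quake [8,14] → launch [10,15]; all 8 events appear in both, in order. Since dp[13][15] = 8, nothing longer is possible.

8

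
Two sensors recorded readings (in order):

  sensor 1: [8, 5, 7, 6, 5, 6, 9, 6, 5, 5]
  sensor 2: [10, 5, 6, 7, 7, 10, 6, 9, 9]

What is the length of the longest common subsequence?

One common subsequence of length 4: 5 at sensor 1[2]=sensor 2[2] → 7 at sensor 1[3]=sensor 2[5] → 6 at sensor 1[4]=sensor 2[7] → 9 at sensor 1[7]=sensor 2[9]. The LCS DP gives dp[10][9] = 4, so this is optimal.

4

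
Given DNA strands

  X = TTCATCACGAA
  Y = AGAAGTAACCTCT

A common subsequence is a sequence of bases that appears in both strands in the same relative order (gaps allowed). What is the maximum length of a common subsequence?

Taking A at X[4]=Y[3]; then A at X[7]=Y[4]; then G at X[9]=Y[5]; then A at X[10]=Y[7]; then A at X[11]=Y[8] gives a common subsequence of length 5. Since dp[11][13] = 5, nothing longer is possible.

5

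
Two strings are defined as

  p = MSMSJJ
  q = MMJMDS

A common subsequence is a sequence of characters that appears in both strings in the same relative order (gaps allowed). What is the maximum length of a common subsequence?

Let dp[i][j] be the LCS length of the first i characters of p and the first j characters of q. dp[i][j] = dp[i-1][j-1]+1 when the i-th and j-th characters match, else max(dp[i-1][j], dp[i][j-1]).
    ·  M  M  J  M  D  S
 ·  0  0  0  0  0  0  0
 M  0  1  1  1  1  1  1
 S  0  1  1  1  1  1  2
 M  0  1  2  2  2  2  2
 S  0  1  2  2  2  2  3
 J  0  1  2  3  3  3  3
 J  0  1  2  3  3  3  3
dp[6][6] = 3. One LCS (by backtracking along matches): MMS.

3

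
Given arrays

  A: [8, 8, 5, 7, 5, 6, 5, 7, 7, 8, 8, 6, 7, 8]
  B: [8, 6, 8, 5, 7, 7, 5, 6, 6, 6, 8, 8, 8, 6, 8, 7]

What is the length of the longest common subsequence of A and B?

10

One common subsequence of length 10: 8 [1,1], then 8 [2,3], then 5 [3,4], then 7 [4,6], then 5 [5,7], then 6 [6,10], then 8 [10,12], then 8 [11,13], then 6 [12,14], then 7 [13,16], and the DP table's final entry dp[14][16] is also 10, so no common subsequence is longer.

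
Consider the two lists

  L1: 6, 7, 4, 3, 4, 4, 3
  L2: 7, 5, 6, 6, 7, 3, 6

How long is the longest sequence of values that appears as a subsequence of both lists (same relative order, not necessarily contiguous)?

3

Match 6 (L1 #1, L2 #4); then 7 (L1 #2, L2 #5); then 3 (L1 #4, L2 #6) — 3 values in the same relative order in both. Since dp[7][7] = 3, nothing longer is possible.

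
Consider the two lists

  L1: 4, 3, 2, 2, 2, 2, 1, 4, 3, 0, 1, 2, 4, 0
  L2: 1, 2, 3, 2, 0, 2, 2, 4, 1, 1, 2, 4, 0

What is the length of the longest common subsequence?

Pick 3 at L1[2]=L2[3], then 2 at L1[3]=L2[4], then 2 at L1[4]=L2[6], then 2 at L1[5]=L2[7], then 1 at L1[7]=L2[9], then 1 at L1[11]=L2[10], then 2 at L1[12]=L2[11], then 4 at L1[13]=L2[12], then 0 at L1[14]=L2[13]; all 9 values appear in both, in order, and the DP table's final entry dp[14][13] is also 9, so no common subsequence is longer.

9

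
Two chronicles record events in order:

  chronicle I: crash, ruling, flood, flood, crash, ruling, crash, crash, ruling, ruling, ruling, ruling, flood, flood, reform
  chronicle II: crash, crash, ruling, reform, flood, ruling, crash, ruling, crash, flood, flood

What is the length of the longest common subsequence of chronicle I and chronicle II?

Taking crash [1,2], then ruling [2,3], then flood [3,5], then crash [5,7], then ruling [6,8], then crash [8,9], then flood [13,10], then flood [14,11] gives a common subsequence of length 8. The LCS DP gives dp[15][11] = 8, so this is optimal.

8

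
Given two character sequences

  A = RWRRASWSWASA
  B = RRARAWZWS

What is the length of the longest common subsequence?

Pick R (A #1, B #1); then R (A #3, B #2); then R (A #4, B #4); then A (A #5, B #5); then W (A #7, B #6); then W (A #9, B #8); then S (A #11, B #9); all 7 characters appear in both, in order, and the DP table's final entry dp[12][9] is also 7, so no common subsequence is longer.

7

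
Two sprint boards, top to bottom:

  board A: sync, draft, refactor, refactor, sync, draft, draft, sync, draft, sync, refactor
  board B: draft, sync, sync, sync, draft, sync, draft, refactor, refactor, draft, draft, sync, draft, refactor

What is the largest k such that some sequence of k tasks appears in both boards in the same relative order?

Pick sync [1,6], then draft [2,7], then refactor [3,8], then refactor [4,9], then draft [6,10], then draft [7,11], then sync [8,12], then draft [9,13], then refactor [11,14]; all 9 tasks appear in both, in order. dp[11][14] = 9 confirms this is the maximum.

9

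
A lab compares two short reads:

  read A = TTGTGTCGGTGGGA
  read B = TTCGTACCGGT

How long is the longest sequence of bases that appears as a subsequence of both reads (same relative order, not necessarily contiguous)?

8

Pick T (read A #1, read B #1), T (read A #2, read B #2), G (read A #3, read B #4), T (read A #4, read B #5), C (read A #7, read B #8), G (read A #8, read B #9), G (read A #9, read B #10), T (read A #10, read B #11); all 8 bases appear in both, in order, and the DP table's final entry dp[14][11] is also 8, so no common subsequence is longer.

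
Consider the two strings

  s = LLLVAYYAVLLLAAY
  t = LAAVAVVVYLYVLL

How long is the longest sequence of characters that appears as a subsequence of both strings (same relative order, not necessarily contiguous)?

Match L at s[1]=t[1], V at s[4]=t[4], A at s[5]=t[5], Y at s[6]=t[9], Y at s[7]=t[11], V at s[9]=t[12], L at s[11]=t[13], L at s[12]=t[14] — 8 characters in the same relative order in both. Since dp[15][14] = 8, nothing longer is possible.

8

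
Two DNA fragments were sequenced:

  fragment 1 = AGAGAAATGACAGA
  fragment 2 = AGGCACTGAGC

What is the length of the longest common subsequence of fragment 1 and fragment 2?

One common subsequence of length 8: A [1,1] → G [2,2] → G [4,3] → A [5,5] → T [8,7] → G [9,8] → A [10,9] → C [11,11]. The LCS DP gives dp[14][11] = 8, so this is optimal.

8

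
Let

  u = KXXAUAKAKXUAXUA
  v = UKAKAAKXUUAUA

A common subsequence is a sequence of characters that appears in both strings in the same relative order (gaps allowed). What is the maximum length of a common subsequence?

10

Pick K (u #1, v #2), A (u #4, v #3), A (u #6, v #5), A (u #8, v #6), K (u #9, v #7), X (u #10, v #8), U (u #11, v #10), A (u #12, v #11), U (u #14, v #12), A (u #15, v #13); all 10 characters appear in both, in order. The LCS DP gives dp[15][13] = 10, so this is optimal.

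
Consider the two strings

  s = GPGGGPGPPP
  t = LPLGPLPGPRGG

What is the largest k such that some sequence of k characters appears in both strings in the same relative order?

5

Let dp[i][j] be the LCS length of the first i characters of s and the first j characters of t. dp[i][j] = dp[i-1][j-1]+1 when the i-th and j-th characters match, else max(dp[i-1][j], dp[i][j-1]).
    ·  L  P  L  G  P  L  P  G  P  R  G  G
 ·  0  0  0  0  0  0  0  0  0  0  0  0  0
 G  0  0  0  0  1  1  1  1  1  1  1  1  1
 P  0  0  1  1  1  2  2  2  2  2  2  2  2
 G  0  0  1  1  2  2  2  2  3  3  3  3  3
 G  0  0  1  1  2  2  2  2  3  3  3  4  4
 G  0  0  1  1  2  2  2  2  3  3  3  4  5
 P  0  0  1  1  2  3  3  3  3  4  4  4  5
 G  0  0  1  1  2  3  3  3  4  4  4  5  5
 P  0  0  1  1  2  3  3  4  4  5  5  5  5
 P  0  0  1  1  2  3  3  4  4  5  5  5  5
 P  0  0  1  1  2  3  3  4  4  5  5  5  5
dp[10][12] = 5. One LCS (by backtracking along matches): GPGGG.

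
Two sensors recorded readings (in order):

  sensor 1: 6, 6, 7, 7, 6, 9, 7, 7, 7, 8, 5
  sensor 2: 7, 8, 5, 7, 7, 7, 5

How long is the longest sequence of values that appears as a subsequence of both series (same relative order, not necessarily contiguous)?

Let dp[i][j] be the LCS length of the first i values of sensor 1 and the first j values of sensor 2. dp[i][j] = dp[i-1][j-1]+1 when the i-th and j-th values match, else max(dp[i-1][j], dp[i][j-1]).
    ·  7  8  5  7  7  7  5
 ·  0  0  0  0  0  0  0  0
 6  0  0  0  0  0  0  0  0
 6  0  0  0  0  0  0  0  0
 7  0  1  1  1  1  1  1  1
 7  0  1  1  1  2  2  2  2
 6  0  1  1  1  2  2  2  2
 9  0  1  1  1  2  2  2  2
 7  0  1  1  1  2  3  3  3
 7  0  1  1  1  2  3  4  4
 7  0  1  1  1  2  3  4  4
 8  0  1  2  2  2  3  4  4
 5  0  1  2  3  3  3  4  5
dp[11][7] = 5. One LCS (by backtracking along matches): 7, 7, 7, 7, 5.

5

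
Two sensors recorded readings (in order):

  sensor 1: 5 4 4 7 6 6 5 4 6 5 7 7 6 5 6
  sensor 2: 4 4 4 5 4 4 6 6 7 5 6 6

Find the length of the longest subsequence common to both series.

8

Match 5 at sensor 1[1]=sensor 2[4], 4 at sensor 1[2]=sensor 2[5], 4 at sensor 1[3]=sensor 2[6], 6 at sensor 1[5]=sensor 2[7], 6 at sensor 1[6]=sensor 2[8], 5 at sensor 1[10]=sensor 2[10], 6 at sensor 1[13]=sensor 2[11], 6 at sensor 1[15]=sensor 2[12] — 8 values in the same relative order in both. Since dp[15][12] = 8, nothing longer is possible.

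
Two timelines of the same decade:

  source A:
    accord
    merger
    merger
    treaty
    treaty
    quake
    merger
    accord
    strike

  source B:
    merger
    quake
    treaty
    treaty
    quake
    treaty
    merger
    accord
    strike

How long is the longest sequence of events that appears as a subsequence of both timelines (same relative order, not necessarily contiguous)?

Pick merger [2,1] → treaty [4,3] → treaty [5,4] → quake [6,5] → merger [7,7] → accord [8,8] → strike [9,9]; all 7 events appear in both, in order, and the DP table's final entry dp[9][9] is also 7, so no common subsequence is longer.

7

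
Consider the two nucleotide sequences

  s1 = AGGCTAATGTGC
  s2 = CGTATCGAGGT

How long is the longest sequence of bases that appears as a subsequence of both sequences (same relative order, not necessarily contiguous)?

Match G at s1[3]=s2[2], T at s1[5]=s2[3], A at s1[6]=s2[4], A at s1[7]=s2[8], G at s1[9]=s2[10], T at s1[10]=s2[11] — 6 bases in the same relative order in both. dp[12][11] = 6 confirms this is the maximum.

6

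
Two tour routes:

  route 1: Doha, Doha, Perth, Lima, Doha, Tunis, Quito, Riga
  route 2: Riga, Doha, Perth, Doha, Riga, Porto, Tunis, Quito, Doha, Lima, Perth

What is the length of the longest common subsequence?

5

Pick Doha (route 1 #2, route 2 #2), Perth (route 1 #3, route 2 #3), Doha (route 1 #5, route 2 #4), Tunis (route 1 #6, route 2 #7), Quito (route 1 #7, route 2 #8); all 5 stops appear in both, in order. Since dp[8][11] = 5, nothing longer is possible.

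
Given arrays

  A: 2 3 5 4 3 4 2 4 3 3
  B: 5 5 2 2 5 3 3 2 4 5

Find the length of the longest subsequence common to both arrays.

5

Let dp[i][j] be the LCS length of the first i values of A and the first j values of B. dp[i][j] = dp[i-1][j-1]+1 when the i-th and j-th values match, else max(dp[i-1][j], dp[i][j-1]).
    ·  5  5  2  2  5  3  3  2  4  5
 ·  0  0  0  0  0  0  0  0  0  0  0
 2  0  0  0  1  1  1  1  1  1  1  1
 3  0  0  0  1  1  1  2  2  2  2  2
 5  0  1  1  1  1  2  2  2  2  2  3
 4  0  1  1  1  1  2  2  2  2  3  3
 3  0  1  1  1  1  2  3  3  3  3  3
 4  0  1  1  1  1  2  3  3  3  4  4
 2  0  1  1  2  2  2  3  3  4  4  4
 4  0  1  1  2  2  2  3  3  4  5  5
 3  0  1  1  2  2  2  3  4  4  5  5
 3  0  1  1  2  2  2  3  4  4  5  5
dp[10][10] = 5. One LCS (by backtracking along matches): 2, 3, 3, 2, 4.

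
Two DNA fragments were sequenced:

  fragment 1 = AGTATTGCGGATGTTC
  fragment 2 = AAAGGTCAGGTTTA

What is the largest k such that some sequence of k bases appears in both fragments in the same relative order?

One common subsequence of length 9: A [1,3]; then G [2,5]; then T [3,6]; then A [4,8]; then G [9,9]; then G [10,10]; then T [12,11]; then T [14,12]; then T [15,13]. Since dp[16][14] = 9, nothing longer is possible.

9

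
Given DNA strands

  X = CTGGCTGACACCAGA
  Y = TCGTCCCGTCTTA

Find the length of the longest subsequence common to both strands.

8

One common subsequence of length 8: C [1,2], G [4,3], T [6,4], C [9,5], C [11,6], C [12,7], G [14,8], A [15,13], and the DP table's final entry dp[15][13] is also 8, so no common subsequence is longer.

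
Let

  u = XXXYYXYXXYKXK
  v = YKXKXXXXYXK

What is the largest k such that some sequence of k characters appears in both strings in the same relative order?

Let dp[i][j] be the LCS length of the first i characters of u and the first j characters of v. dp[i][j] = dp[i-1][j-1]+1 when the i-th and j-th characters match, else max(dp[i-1][j], dp[i][j-1]).
    ·  Y  K  X  K  X  X  X  X  Y  X  K
 ·  0  0  0  0  0  0  0  0  0  0  0  0
 X  0  0  0  1  1  1  1  1  1  1  1  1
 X  0  0  0  1  1  2  2  2  2  2  2  2
 X  0  0  0  1  1  2  3  3  3  3  3  3
 Y  0  1  1  1  1  2  3  3  3  4  4  4
 Y  0  1  1  1  1  2  3  3  3  4  4  4
 X  0  1  1  2  2  2  3  4  4  4  5  5
 Y  0  1  1  2  2  2  3  4  4  5  5  5
 X  0  1  1  2  2  3  3  4  5  5  6  6
 X  0  1  1  2  2  3  4  4  5  5  6  6
 Y  0  1  1  2  2  3  4  4  5  6  6  6
 K  0  1  2  2  3  3  4  4  5  6  6  7
 X  0  1  2  3  3  4  4  5  5  6  7  7
 K  0  1  2  3  4  4  4  5  5  6  7  8
dp[13][11] = 8. One LCS (by backtracking along matches): XXXXXYXK.

8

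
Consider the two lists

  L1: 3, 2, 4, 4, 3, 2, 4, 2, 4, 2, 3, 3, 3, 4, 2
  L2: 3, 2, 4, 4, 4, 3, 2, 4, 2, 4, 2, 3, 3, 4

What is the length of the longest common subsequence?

One common subsequence of length 13: 3 (L1 #1, L2 #1), then 2 (L1 #2, L2 #2), then 4 (L1 #3, L2 #4), then 4 (L1 #4, L2 #5), then 3 (L1 #5, L2 #6), then 2 (L1 #6, L2 #7), then 4 (L1 #7, L2 #8), then 2 (L1 #8, L2 #9), then 4 (L1 #9, L2 #10), then 2 (L1 #10, L2 #11), then 3 (L1 #12, L2 #12), then 3 (L1 #13, L2 #13), then 4 (L1 #14, L2 #14). dp[15][14] = 13 confirms this is the maximum.

13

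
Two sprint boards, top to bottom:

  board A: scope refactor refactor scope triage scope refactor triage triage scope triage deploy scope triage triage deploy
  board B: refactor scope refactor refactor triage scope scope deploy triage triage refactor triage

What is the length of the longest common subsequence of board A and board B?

9

Taking scope at board A[1]=board B[2], then refactor at board A[2]=board B[3], then refactor at board A[3]=board B[4], then triage at board A[5]=board B[5], then scope at board A[6]=board B[6], then scope at board A[10]=board B[7], then triage at board A[11]=board B[9], then triage at board A[14]=board B[10], then triage at board A[15]=board B[12] gives a common subsequence of length 9. The LCS DP gives dp[16][12] = 9, so this is optimal.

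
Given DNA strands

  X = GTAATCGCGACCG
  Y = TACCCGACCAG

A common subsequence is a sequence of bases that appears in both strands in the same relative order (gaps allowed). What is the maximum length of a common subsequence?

Match T at X[2]=Y[1], A at X[3]=Y[2], C at X[6]=Y[4], C at X[8]=Y[5], G at X[9]=Y[6], A at X[10]=Y[7], C at X[11]=Y[8], C at X[12]=Y[9], G at X[13]=Y[11] — 9 bases in the same relative order in both. The LCS DP gives dp[13][11] = 9, so this is optimal.

9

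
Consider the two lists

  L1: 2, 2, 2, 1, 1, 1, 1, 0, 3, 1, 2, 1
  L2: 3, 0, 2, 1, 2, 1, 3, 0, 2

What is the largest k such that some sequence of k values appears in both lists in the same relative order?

One common subsequence of length 5: 2 (L1 #1, L2 #3); then 2 (L1 #3, L2 #5); then 1 (L1 #4, L2 #6); then 0 (L1 #8, L2 #8); then 2 (L1 #11, L2 #9). dp[12][9] = 5 confirms this is the maximum.

5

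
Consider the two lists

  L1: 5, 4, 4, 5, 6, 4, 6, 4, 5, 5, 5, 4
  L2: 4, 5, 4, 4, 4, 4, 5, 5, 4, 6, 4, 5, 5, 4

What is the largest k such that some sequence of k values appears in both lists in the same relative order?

10

Match 5 at L1[1]=L2[2] → 4 at L1[2]=L2[5] → 4 at L1[3]=L2[6] → 5 at L1[4]=L2[8] → 4 at L1[6]=L2[9] → 6 at L1[7]=L2[10] → 4 at L1[8]=L2[11] → 5 at L1[10]=L2[12] → 5 at L1[11]=L2[13] → 4 at L1[12]=L2[14] — 10 values in the same relative order in both, and the DP table's final entry dp[12][14] is also 10, so no common subsequence is longer.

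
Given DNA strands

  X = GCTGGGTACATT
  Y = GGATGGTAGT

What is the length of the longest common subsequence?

Taking G [1,2], then T [3,4], then G [5,5], then G [6,6], then T [7,7], then A [8,8], then T [12,10] gives a common subsequence of length 7, and the DP table's final entry dp[12][10] is also 7, so no common subsequence is longer.

7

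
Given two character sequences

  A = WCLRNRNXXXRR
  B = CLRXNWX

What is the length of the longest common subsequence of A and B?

5

Let dp[i][j] be the LCS length of the first i characters of A and the first j characters of B. dp[i][j] = dp[i-1][j-1]+1 when the i-th and j-th characters match, else max(dp[i-1][j], dp[i][j-1]).
    ·  C  L  R  X  N  W  X
 ·  0  0  0  0  0  0  0  0
 W  0  0  0  0  0  0  1  1
 C  0  1  1  1  1  1  1  1
 L  0  1  2  2  2  2  2  2
 R  0  1  2  3  3  3  3  3
 N  0  1  2  3  3  4  4  4
 R  0  1  2  3  3  4  4  4
 N  0  1  2  3  3  4  4  4
 X  0  1  2  3  4  4  4  5
 X  0  1  2  3  4  4  4  5
 X  0  1  2  3  4  4  4  5
 R  0  1  2  3  4  4  4  5
 R  0  1  2  3  4  4  4  5
dp[12][7] = 5. One LCS (by backtracking along matches): CLRNX.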